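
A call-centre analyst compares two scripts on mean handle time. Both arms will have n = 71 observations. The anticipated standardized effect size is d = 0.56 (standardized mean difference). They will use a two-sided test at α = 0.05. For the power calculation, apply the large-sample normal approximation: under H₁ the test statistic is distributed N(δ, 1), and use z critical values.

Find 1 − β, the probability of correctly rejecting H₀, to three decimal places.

Power ≈ 0.916

Noncentrality parameter: δ = d·√(n/2) = 0.56 × √(71/2) = 3.3366
Two-sided α = 0.05 → critical value z_{0.025} = 1.960.
Power = Φ(δ − 1.960) + Φ(−δ − 1.960) = Φ(1.377) + Φ(-5.297) = 0.9157 + 0.0000 = 0.9157.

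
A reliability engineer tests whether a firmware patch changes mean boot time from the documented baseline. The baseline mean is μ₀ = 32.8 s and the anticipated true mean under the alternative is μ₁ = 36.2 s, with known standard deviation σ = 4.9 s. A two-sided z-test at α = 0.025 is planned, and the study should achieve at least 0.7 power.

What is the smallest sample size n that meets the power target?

Standardized effect: d = |μ₁ − μ₀| / σ = |36.2 − 32.8| / 4.9 = 0.6939
Set Φ(δ − 2.241) = 0.7; then δ − 2.241 = Φ⁻¹(0.7) = 0.524, giving δ = 2.766.
(For δ > 0 the lower-tail rejection region contributes negligibly to power, so the one-term inversion is standard.)
δ = d·√n ⇒ n = (δ/d)² = (2.766 / 0.6939)² = 15.89.
Round up to the next whole unit.

n = 16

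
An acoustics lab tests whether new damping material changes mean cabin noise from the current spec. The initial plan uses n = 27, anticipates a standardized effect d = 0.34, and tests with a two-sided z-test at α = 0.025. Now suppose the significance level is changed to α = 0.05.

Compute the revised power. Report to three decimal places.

δ = d·√n = 0.34 × √27 = 1.7667 (unchanged). New critical value: z_{0.025} = 1.960.
Revised power = Φ(δ − 1.960) + Φ(−δ − 1.960) = Φ(-0.193) + Φ(-3.727) = 0.4234 + 0.0001 = 0.4235.

Power ≈ 0.423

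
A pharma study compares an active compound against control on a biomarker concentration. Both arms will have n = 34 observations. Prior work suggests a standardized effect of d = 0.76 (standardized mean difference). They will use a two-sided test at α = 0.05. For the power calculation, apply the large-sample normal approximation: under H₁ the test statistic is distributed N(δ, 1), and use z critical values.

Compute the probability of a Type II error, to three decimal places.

Noncentrality parameter: λ = d·√(n/2) = 0.76 × √(34/2) = 3.1336
Two-sided α = 0.05 → critical value z_{0.025} = 1.960.
Power = Φ(λ − 1.960) + Φ(−λ − 1.960) = Φ(1.174) + Φ(-5.094) = 0.8797 + 0.0000 = 0.8797.
Type II error: β = 1 − power = 1 − 0.8797 = 0.1203.

β ≈ 0.120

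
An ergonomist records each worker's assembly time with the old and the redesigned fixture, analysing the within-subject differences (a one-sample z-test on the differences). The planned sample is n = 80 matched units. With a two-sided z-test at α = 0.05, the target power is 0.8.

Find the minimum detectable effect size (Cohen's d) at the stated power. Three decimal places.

d ≈ 0.313

Required noncentrality: δ = z_{0.025} + z_{0.20} = 1.960 + 0.842 = 2.802.
(Lower-tail contribution to power is negligible for δ > 0.)
δ = d·√n ⇒ d = δ/√n = 2.802/√80 = 0.3132.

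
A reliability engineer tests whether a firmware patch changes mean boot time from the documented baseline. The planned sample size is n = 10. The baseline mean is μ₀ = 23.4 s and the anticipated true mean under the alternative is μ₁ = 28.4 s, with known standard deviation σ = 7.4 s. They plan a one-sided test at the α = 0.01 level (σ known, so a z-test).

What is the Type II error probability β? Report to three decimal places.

Standardized effect: d = |μ₁ − μ₀| / σ = |28.4 − 23.4| / 7.4 = 0.6757
Noncentrality parameter: λ = d·√n = 0.6757 × √10 = 2.1367
One-sided α = 0.01 → critical value z_{0.01} = 2.326.
Power = Φ(λ − 2.326) = Φ(-0.190) = 0.4248.
Type II error: β = 1 − power = 1 − 0.4248 = 0.5752.

β ≈ 0.575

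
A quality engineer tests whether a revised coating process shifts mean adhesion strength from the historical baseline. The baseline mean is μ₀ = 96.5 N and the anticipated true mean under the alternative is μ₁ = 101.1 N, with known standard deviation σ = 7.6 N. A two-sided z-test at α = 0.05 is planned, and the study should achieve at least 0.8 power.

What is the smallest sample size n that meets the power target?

n = 22

Standardized effect: d = |μ₁ − μ₀| / σ = |101.1 − 96.5| / 7.6 = 0.6053
Set Φ(δ − 1.960) = 0.8; then δ − 1.960 = Φ⁻¹(0.8) = 0.842, giving δ = 2.802.
(For δ > 0 the lower-tail rejection region contributes negligibly to power, so the one-term inversion is standard.)
δ = d·√n ⇒ n = (δ/d)² = (2.802 / 0.6053)² = 21.42.
Round up to the next whole unit.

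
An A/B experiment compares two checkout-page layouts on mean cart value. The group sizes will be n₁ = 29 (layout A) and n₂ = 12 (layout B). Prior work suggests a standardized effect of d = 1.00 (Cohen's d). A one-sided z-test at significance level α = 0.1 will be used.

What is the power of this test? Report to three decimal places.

Noncentrality parameter: δ = d / √(1/n₁ + 1/n₂) = 1.00 / √(1/29 + 1/12) = 2.9134
One-sided α = 0.1 → critical value z_{0.1} = 1.282.
Power = P(Z > 1.282 − δ) = Φ(1.632) = 0.9486.

Power ≈ 0.949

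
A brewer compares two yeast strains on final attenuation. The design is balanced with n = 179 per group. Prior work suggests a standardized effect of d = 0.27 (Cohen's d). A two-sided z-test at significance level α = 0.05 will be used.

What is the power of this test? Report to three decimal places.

Power ≈ 0.724

Noncentrality parameter: δ = d·√(n/2) = 0.27 × √(179/2) = 2.5543
Critical value for a two-sided test at α = 0.05: z_{α/2} = 1.960.
Power = Φ(δ − 1.960) + Φ(−δ − 1.960) = Φ(0.594) + Φ(-4.514) = 0.7239 + 0.0000 = 0.7239.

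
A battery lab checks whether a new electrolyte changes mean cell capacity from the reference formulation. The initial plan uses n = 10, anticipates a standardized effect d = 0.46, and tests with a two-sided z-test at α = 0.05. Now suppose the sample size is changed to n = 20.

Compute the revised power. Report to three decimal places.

Power ≈ 0.539

With n = 20: δ = d·√n = 0.46 × √20 = 2.0572. Critical value z_{0.025} = 1.960.
Revised power = Φ(δ − 1.960) + Φ(−δ − 1.960) = Φ(0.097) + Φ(-4.017) = 0.5387 + 0.0000 = 0.5388.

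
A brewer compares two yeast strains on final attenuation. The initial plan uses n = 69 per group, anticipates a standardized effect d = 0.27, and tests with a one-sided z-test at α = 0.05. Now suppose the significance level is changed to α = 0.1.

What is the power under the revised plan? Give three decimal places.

δ = d·√(n/2) = 0.27 × √(69/2) = 1.5859 (unchanged). New critical value: z_{0.1} = 1.282.
Revised power = Φ(δ − 1.282) = Φ(0.304) = 0.6196.

Power ≈ 0.620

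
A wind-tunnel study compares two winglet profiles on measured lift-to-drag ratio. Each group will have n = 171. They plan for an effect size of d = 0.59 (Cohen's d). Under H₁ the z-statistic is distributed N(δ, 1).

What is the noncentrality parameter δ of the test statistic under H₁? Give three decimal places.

δ ≈ 5.456

The noncentrality parameter scales effect size by the design's sample-size factor: δ = d·√(n/2) = 0.59 × √(171/2) = 5.4555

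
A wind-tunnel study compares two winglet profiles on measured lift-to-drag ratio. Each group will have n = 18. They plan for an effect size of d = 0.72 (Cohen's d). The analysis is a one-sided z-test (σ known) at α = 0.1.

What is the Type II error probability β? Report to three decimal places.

Noncentrality parameter: δ = d·√(n/2) = 0.72 × √(18/2) = 2.1600
One-sided α = 0.1 → critical value z_{0.1} = 1.282.
Power = P(Z > 1.282 − δ) = Φ(0.878) = 0.8101.
Type II error: β = 1 − power = 1 − 0.8101 = 0.1899.

β ≈ 0.190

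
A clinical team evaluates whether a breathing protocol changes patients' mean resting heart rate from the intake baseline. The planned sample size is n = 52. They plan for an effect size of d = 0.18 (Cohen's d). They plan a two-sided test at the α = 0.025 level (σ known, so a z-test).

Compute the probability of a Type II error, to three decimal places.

β ≈ 0.827

Noncentrality parameter: δ = d·√n = 0.18 × √52 = 1.2980
Critical value for a two-sided test at α = 0.025: z_{α/2} = 2.241.
Power = Φ(δ − 2.241) + Φ(−δ − 2.241) = Φ(-0.943) + Φ(-3.539) = 0.1727 + 0.0002 = 0.1729.
Type II error: β = 1 − power = 1 − 0.1729 = 0.8271.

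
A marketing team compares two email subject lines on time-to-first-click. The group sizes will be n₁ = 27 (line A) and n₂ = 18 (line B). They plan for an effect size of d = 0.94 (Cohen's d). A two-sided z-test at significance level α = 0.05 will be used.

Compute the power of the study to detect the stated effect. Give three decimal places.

Noncentrality parameter: δ = d / √(1/n₁ + 1/n₂) = 0.94 / √(1/27 + 1/18) = 3.0892
Two-sided α = 0.05 → critical value z_{0.025} = 1.960.
Power = Φ(δ − 1.960) + Φ(−δ − 1.960) = Φ(1.129) + Φ(-5.049) = 0.8706 + 0.0000 = 0.8706.

Power ≈ 0.871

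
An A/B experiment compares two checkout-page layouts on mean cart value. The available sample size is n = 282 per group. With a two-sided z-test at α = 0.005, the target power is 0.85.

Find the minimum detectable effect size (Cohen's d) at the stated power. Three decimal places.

d ≈ 0.324

Required noncentrality: δ = z_{0.0025} + z_{0.15} = 2.807 + 1.036 = 3.843.
(The second rejection-region term Φ(−δ − z_{α/2}) is negligible and dropped.)
δ = d·√(n/2) ⇒ d = δ/√(n/2) = 3.843/√(282/2) = 0.3237.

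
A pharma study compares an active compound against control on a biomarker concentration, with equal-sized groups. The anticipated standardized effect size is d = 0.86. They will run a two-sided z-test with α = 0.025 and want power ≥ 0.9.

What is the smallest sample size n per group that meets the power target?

Set Φ(δ − 2.241) = 0.9; then δ − 2.241 = Φ⁻¹(0.9) = 1.282, giving δ = 3.523.
(For δ > 0 the lower-tail rejection region contributes negligibly to power, so the one-term inversion is standard.)
δ = d·√(n/2) ⇒ n = 2(δ/d)² = 2 × (3.523 / 0.86)² = 33.56.
Round up to the next whole unit.

n = 34 per group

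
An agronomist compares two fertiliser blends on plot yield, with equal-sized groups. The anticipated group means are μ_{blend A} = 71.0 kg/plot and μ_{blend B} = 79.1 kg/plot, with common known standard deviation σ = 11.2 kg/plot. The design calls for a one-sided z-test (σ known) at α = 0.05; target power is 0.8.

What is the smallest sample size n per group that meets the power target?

n = 24 per group

Standardized effect: d = |μ_{blend A} − μ_{blend B}| / σ = |71.0 − 79.1| / 11.2 = 0.7232
For power 0.8 need Φ(δ − z_{0.05}) = 0.8, so δ = z_{0.05} + z_{0.20} = 1.645 + 0.842 = 2.486.
δ = d·√(n/2) ⇒ n = 2(δ/d)² = 2 × (2.486 / 0.7232)² = 23.64.
Round up to the next whole unit.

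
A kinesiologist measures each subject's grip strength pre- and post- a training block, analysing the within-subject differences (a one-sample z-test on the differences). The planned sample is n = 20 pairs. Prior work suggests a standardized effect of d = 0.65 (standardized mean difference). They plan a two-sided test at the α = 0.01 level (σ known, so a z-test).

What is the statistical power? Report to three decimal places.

Power ≈ 0.630

Noncentrality parameter: δ = d·√n = 0.65 × √20 = 2.9069
Critical value for a two-sided test at α = 0.01: z_{α/2} = 2.576.
Power = Φ(δ − 2.576) + Φ(−δ − 2.576) = Φ(0.331) + Φ(-5.483) = 0.6297 + 0.0000 = 0.6297.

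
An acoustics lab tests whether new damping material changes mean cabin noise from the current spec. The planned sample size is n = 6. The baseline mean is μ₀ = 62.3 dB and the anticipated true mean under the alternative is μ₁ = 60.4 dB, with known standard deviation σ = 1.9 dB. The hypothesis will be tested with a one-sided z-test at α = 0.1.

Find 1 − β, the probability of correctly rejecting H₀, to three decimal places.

Power ≈ 0.879

Standardized effect: d = |μ₁ − μ₀| / σ = |60.4 − 62.3| / 1.9 = 1.0000
Noncentrality parameter: δ = d·√n = 1.0000 × √6 = 2.4495
One-sided α = 0.1 → critical value z_{0.1} = 1.282.
Power = P(Z > 1.282 − δ) = Φ(1.168) = 0.8786.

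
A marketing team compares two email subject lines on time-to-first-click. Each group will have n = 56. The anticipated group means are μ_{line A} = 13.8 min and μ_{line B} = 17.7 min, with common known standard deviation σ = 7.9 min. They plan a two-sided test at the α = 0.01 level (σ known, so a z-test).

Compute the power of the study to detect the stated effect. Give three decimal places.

Power ≈ 0.515

Standardized effect: d = |μ_{line A} − μ_{line B}| / σ = |13.8 − 17.7| / 7.9 = 0.4937
Noncentrality parameter: δ = d·√(n/2) = 0.4937 × √(56/2) = 2.6123
Critical value for a two-sided test at α = 0.01: z_{α/2} = 2.576.
Power = Φ(δ − 2.576) + Φ(−δ − 2.576) = Φ(0.036) + Φ(-5.188) = 0.5145 + 0.0000 = 0.5145.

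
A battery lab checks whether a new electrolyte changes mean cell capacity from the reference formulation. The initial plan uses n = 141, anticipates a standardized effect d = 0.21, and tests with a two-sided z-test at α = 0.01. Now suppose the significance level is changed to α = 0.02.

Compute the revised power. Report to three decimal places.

δ = d·√n = 0.21 × √141 = 2.4936 (unchanged). New critical value: z_{0.01} = 2.326.
Revised power = Φ(δ − 2.326) + Φ(−δ − 2.326) = Φ(0.167) + Φ(-4.820) = 0.5664 + 0.0000 = 0.5664.

Power ≈ 0.566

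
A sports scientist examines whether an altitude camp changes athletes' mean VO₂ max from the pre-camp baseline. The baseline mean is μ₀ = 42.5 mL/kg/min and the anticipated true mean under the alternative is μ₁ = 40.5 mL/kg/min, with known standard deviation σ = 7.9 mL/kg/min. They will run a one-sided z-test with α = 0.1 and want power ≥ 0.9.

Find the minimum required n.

Standardized effect: d = |μ₁ − μ₀| / σ = |40.5 − 42.5| / 7.9 = 0.2532
For power 0.9 need Φ(δ − z_{0.1}) = 0.9, so δ = z_{0.1} + z_{0.10} = 1.282 + 1.282 = 2.563.
δ = d·√n ⇒ n = (δ/d)² = (2.563 / 0.2532)² = 102.50.
Round up to the next whole unit.

n = 103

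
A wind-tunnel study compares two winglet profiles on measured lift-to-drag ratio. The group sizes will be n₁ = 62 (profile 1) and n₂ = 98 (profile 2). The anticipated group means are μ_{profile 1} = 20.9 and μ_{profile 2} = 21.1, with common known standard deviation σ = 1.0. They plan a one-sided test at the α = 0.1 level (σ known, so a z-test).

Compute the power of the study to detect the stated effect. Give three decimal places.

Standardized effect: d = |μ_{profile 1} − μ_{profile 2}| / σ = |20.9 − 21.1| / 1.0 = 0.2000
Noncentrality parameter: δ = d / √(1/n₁ + 1/n₂) = 0.2000 / √(1/62 + 1/98) = 1.2325
Critical value for a one-sided test at α = 0.1: z_α = 1.282.
Power = Φ(δ − 1.282) = Φ(-0.049) = 0.4804.

Power ≈ 0.480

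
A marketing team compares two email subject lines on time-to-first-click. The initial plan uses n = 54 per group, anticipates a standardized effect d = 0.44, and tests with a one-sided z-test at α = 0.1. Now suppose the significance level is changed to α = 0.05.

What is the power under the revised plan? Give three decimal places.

Power ≈ 0.739

δ = d·√(n/2) = 0.44 × √(54/2) = 2.2863 (unchanged). New critical value: z_{0.05} = 1.645.
Revised power = Φ(δ − 1.645) = Φ(0.641) = 0.7394.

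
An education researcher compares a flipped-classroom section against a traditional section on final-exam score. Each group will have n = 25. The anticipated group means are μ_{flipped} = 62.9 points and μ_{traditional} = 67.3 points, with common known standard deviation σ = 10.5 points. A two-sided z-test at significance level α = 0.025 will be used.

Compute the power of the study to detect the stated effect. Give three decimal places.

Power ≈ 0.224

Standardized effect: d = |μ_{flipped} − μ_{traditional}| / σ = |62.9 − 67.3| / 10.5 = 0.4190
Noncentrality parameter: δ = d·√(n/2) = 0.4190 × √(25/2) = 1.4816
Critical value for a two-sided test at α = 0.025: z_{α/2} = 2.241.
Power = Φ(δ − 2.241) + Φ(−δ − 2.241) = Φ(-0.760) + Φ(-3.723) = 0.2237 + 0.0001 = 0.2238.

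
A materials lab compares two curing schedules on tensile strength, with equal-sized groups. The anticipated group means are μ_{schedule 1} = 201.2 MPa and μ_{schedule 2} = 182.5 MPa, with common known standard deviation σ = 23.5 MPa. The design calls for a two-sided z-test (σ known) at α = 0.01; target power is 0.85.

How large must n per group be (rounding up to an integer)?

Standardized effect: d = |μ_{schedule 1} − μ_{schedule 2}| / σ = |201.2 − 182.5| / 23.5 = 0.7957
For power 0.85 need Φ(δ − z_{0.005}) = 0.85, so δ = z_{0.005} + z_{0.15} = 2.576 + 1.036 = 3.612.
(The Φ(−δ − z_{α/2}) term is vanishingly small for δ > 0 and is dropped in the standard sample-size formula.)
δ = d·√(n/2) ⇒ n = 2(δ/d)² = 2 × (3.612 / 0.7957)² = 41.21.
Rounding up, n = 42 per group.

n = 42 per group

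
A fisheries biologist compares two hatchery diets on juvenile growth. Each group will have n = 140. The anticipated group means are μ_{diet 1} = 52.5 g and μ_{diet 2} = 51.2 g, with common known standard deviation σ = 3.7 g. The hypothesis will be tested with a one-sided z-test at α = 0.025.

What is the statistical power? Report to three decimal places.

Standardized effect: d = |μ_{diet 1} − μ_{diet 2}| / σ = |52.5 − 51.2| / 3.7 = 0.3514
Noncentrality parameter: δ = d·√(n/2) = 0.3514 × √(140/2) = 2.9396
One-sided α = 0.025 → critical value z_{0.025} = 1.960.
Power = P(Z > 1.960 − δ) = Φ(0.980) = 0.8364.

Power ≈ 0.836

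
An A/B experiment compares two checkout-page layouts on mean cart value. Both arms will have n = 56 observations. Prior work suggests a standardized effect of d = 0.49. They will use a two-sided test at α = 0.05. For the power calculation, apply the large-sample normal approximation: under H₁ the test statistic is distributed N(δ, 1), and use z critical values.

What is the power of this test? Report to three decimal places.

Noncentrality parameter: δ = d·√(n/2) = 0.49 × √(56/2) = 2.5928
Critical value for a two-sided test at α = 0.05: z_{α/2} = 1.960.
Power = Φ(δ − 1.960) + Φ(−δ − 1.960) = Φ(0.633) + Φ(-4.553) = 0.7366 + 0.0000 = 0.7366.

Power ≈ 0.737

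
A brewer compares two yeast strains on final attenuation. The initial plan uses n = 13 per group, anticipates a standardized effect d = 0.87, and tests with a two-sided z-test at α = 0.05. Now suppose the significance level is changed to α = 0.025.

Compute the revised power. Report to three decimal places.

Power ≈ 0.491

δ = d·√(n/2) = 0.87 × √(13/2) = 2.2181 (unchanged). New critical value: z_{0.0125} = 2.241.
Revised power = Φ(δ − 2.241) + Φ(−δ − 2.241) = Φ(-0.023) + Φ(-4.459) = 0.4907 + 0.0000 = 0.4907.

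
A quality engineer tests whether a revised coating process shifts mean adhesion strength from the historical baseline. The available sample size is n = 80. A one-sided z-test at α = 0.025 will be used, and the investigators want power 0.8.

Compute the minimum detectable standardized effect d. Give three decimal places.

Required noncentrality: δ = z_{0.025} + z_{0.20} = 1.960 + 0.842 = 2.802.
δ = d·√n ⇒ d = δ/√n = 2.802/√80 = 0.3132.

d ≈ 0.313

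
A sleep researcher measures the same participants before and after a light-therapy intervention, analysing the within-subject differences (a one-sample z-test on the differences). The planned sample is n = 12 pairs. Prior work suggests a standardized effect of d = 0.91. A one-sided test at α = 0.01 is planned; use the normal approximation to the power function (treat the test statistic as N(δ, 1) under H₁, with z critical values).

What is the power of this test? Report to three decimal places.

Noncentrality parameter: δ = d·√n = 0.91 × √12 = 3.1523
One-sided α = 0.01 → critical value z_{0.01} = 2.326.
Power = Φ(δ − 2.326) = Φ(0.826) = 0.7956.

Power ≈ 0.796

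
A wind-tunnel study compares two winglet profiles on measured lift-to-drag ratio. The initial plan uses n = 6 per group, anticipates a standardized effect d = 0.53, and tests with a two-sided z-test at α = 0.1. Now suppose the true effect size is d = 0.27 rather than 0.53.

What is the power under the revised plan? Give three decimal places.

With d = 0.27: δ = d·√(n/2) = 0.27 × √(6/2) = 0.4677. Critical value z_{0.05} = 1.645.
Revised power = Φ(δ − 1.645) + Φ(−δ − 1.645) = Φ(-1.177) + Φ(-2.113) = 0.1196 + 0.0173 = 0.1369.

Power ≈ 0.137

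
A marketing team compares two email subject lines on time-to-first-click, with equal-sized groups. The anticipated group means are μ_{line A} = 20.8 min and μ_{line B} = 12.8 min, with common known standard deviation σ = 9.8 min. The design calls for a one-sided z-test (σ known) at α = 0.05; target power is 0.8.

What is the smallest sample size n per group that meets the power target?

Standardized effect: d = |μ_{line A} − μ_{line B}| / σ = |20.8 − 12.8| / 9.8 = 0.8163
Set Φ(δ − 1.645) = 0.8; then δ − 1.645 = Φ⁻¹(0.8) = 0.842, giving δ = 2.486.
δ = d·√(n/2) ⇒ n = 2(δ/d)² = 2 × (2.486 / 0.8163)² = 18.56.
Rounding up, n = 19 per group.

n = 19 per group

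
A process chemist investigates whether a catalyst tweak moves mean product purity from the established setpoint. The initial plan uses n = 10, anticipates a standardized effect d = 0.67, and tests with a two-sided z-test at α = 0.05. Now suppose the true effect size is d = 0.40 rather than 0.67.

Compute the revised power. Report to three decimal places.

Power ≈ 0.244

With d = 0.40: δ = d·√n = 0.40 × √10 = 1.2649. Critical value z_{0.025} = 1.960.
Revised power = Φ(δ − 1.960) + Φ(−δ − 1.960) = Φ(-0.695) + Φ(-3.225) = 0.2435 + 0.0006 = 0.2441.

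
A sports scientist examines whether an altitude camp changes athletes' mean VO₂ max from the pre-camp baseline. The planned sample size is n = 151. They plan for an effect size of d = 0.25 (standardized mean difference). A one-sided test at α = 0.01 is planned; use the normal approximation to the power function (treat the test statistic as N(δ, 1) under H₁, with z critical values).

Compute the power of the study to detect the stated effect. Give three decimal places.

Power ≈ 0.772

Noncentrality parameter: λ = d·√n = 0.25 × √151 = 3.0721
Critical value for a one-sided test at α = 0.01: z_α = 2.326.
Power = Φ(λ − 2.326) = Φ(0.746) = 0.7721.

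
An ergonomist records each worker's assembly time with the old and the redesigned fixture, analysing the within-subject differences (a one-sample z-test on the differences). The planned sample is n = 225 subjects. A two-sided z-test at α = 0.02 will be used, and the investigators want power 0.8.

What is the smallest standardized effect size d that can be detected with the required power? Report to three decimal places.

Need Φ(δ − 2.326) = 0.8, so δ = 2.326 + 0.842 = 3.168.
(Lower-tail contribution to power is negligible for δ > 0.)
δ = d·√n ⇒ d = δ/√n = 3.168/√225 = 0.2112.

d ≈ 0.211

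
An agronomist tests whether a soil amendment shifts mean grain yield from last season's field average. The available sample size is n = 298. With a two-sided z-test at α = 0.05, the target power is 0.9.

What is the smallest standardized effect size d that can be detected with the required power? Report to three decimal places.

Need Φ(δ − 1.960) = 0.9, so δ = 1.960 + 1.282 = 3.242.
(The second rejection-region term Φ(−δ − z_{α/2}) is negligible and dropped.)
δ = d·√n ⇒ d = δ/√n = 3.242/√298 = 0.1878.

d ≈ 0.188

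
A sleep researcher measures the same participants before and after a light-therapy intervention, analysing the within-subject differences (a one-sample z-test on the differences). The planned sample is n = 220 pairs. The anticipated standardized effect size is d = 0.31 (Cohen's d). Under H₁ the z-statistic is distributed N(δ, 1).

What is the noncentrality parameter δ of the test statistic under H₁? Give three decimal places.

The noncentrality parameter scales effect size by the design's sample-size factor: δ = d·√n = 0.31 × √220 = 4.5980

δ ≈ 4.598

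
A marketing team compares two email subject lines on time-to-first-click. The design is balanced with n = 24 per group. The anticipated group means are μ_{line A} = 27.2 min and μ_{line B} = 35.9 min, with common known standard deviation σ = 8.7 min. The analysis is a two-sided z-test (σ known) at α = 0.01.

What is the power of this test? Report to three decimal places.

Standardized effect: d = |μ_{line A} − μ_{line B}| / σ = |27.2 − 35.9| / 8.7 = 1.0000
Noncentrality parameter: δ = d·√(n/2) = 1.0000 × √(24/2) = 3.4641
Two-sided α = 0.01 → critical value z_{0.005} = 2.576.
Power = Φ(δ − 2.576) + Φ(−δ − 2.576) = Φ(0.888) + Φ(-6.040) = 0.8128 + 0.0000 = 0.8128.

Power ≈ 0.813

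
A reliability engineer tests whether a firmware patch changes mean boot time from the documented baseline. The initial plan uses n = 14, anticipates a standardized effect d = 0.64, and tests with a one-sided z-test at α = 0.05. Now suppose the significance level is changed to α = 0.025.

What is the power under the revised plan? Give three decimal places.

δ = d·√n = 0.64 × √14 = 2.3947 (unchanged). New critical value: z_{0.025} = 1.960.
Revised power = P(Z > 1.960 − δ) = Φ(0.435) = 0.6681.

Power ≈ 0.668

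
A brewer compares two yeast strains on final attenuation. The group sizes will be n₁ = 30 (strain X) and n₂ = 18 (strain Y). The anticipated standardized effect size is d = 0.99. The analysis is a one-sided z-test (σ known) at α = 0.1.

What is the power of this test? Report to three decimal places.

Power ≈ 0.979

Noncentrality parameter: λ = d / √(1/n₁ + 1/n₂) = 0.99 / √(1/30 + 1/18) = 3.3206
One-sided α = 0.1 → critical value z_{0.1} = 1.282.
Power = Φ(λ − 1.282) = Φ(2.039) = 0.9793.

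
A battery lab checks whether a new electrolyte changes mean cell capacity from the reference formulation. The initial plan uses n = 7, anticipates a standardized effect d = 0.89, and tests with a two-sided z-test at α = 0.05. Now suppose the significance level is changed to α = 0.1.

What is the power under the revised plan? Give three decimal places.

Power ≈ 0.761

δ = d·√n = 0.89 × √7 = 2.3547 (unchanged). New critical value: z_{0.05} = 1.645.
Revised power = Φ(δ − 1.645) + Φ(−δ − 1.645) = Φ(0.710) + Φ(-4.000) = 0.7611 + 0.0000 = 0.7611.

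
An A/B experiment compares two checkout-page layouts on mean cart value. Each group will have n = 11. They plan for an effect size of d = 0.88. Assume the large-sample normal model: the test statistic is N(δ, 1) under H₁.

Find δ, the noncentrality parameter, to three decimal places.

The noncentrality parameter scales effect size by the design's sample-size factor: δ = d·√(n/2) = 0.88 × √(11/2) = 2.0638

δ ≈ 2.064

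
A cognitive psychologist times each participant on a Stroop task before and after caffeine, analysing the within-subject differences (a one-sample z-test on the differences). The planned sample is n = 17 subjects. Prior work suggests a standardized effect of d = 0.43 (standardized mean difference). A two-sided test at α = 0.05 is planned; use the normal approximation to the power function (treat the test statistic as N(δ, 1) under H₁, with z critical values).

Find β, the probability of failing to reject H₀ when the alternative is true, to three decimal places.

β ≈ 0.574

Noncentrality parameter: δ = d·√n = 0.43 × √17 = 1.7729
Two-sided α = 0.05 → critical value z_{0.025} = 1.960.
Power = Φ(δ − 1.960) + Φ(−δ − 1.960) = Φ(-0.187) + Φ(-3.733) = 0.4258 + 0.0001 = 0.4259.
Type II error: β = 1 − power = 1 − 0.4259 = 0.5741.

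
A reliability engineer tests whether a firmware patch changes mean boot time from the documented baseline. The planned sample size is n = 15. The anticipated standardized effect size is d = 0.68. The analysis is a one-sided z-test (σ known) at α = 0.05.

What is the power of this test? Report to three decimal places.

Power ≈ 0.839

Noncentrality parameter: δ = d·√n = 0.68 × √15 = 2.6336
One-sided α = 0.05 → critical value z_{0.05} = 1.645.
Power = P(Z > 1.645 − δ) = Φ(0.989) = 0.8386.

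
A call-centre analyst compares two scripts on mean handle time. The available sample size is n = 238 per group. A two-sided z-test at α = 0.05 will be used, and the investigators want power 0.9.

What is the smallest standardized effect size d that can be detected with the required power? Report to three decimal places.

Need Φ(δ − 1.960) = 0.9, so δ = 1.960 + 1.282 = 3.242.
(Lower-tail contribution to power is negligible for δ > 0.)
δ = d·√(n/2) ⇒ d = δ/√(n/2) = 3.242/√(238/2) = 0.2971.

d ≈ 0.297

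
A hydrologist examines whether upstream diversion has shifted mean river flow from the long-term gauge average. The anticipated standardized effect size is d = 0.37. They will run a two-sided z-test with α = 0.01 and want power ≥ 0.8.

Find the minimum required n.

Set Φ(δ − 2.576) = 0.8; then δ − 2.576 = Φ⁻¹(0.8) = 0.842, giving δ = 3.417.
(For δ > 0 the lower-tail rejection region contributes negligibly to power, so the one-term inversion is standard.)
δ = d·√n ⇒ n = (δ/d)² = (3.417 / 0.37)² = 85.31.
Round up to the next whole unit.

n = 86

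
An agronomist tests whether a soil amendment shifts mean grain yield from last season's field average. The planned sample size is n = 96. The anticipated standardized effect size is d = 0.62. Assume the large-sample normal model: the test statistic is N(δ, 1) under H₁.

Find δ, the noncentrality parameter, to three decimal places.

The noncentrality parameter scales effect size by the design's sample-size factor: δ = d·√n = 0.62 × √96 = 6.0747

δ ≈ 6.075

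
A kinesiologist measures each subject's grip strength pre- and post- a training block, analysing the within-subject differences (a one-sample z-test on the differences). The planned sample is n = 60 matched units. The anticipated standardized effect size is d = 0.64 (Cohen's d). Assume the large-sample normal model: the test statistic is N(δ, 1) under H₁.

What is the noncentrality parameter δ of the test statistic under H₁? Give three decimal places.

δ ≈ 4.957

δ = d·√n = 0.64 × √60 = 4.9574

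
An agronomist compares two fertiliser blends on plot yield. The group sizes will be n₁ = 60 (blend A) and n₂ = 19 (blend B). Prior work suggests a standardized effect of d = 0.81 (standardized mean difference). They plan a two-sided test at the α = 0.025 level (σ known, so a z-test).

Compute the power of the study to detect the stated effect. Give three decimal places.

Power ≈ 0.798

Noncentrality parameter: δ = d / √(1/n₁ + 1/n₂) = 0.81 / √(1/60 + 1/19) = 3.0770
Critical value for a two-sided test at α = 0.025: z_{α/2} = 2.241.
Power = Φ(δ − 2.241) + Φ(−δ − 2.241) = Φ(0.836) + Φ(-5.318) = 0.7983 + 0.0000 = 0.7983.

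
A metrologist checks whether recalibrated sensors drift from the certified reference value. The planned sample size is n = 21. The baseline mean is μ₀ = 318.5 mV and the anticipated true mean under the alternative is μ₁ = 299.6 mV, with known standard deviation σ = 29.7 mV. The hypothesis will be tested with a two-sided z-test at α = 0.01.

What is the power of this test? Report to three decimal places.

Standardized effect: d = |μ₁ − μ₀| / σ = |299.6 − 318.5| / 29.7 = 0.6364
Noncentrality parameter: δ = d·√n = 0.6364 × √21 = 2.9162
Critical value for a two-sided test at α = 0.01: z_{α/2} = 2.576.
Power = Φ(δ − 2.576) + Φ(−δ − 2.576) = Φ(0.340) + Φ(-5.492) = 0.6332 + 0.0000 = 0.6332.

Power ≈ 0.633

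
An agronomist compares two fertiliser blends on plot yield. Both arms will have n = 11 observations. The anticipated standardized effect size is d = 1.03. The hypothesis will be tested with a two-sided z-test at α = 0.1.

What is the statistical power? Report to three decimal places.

Noncentrality parameter: δ = d·√(n/2) = 1.03 × √(11/2) = 2.4156
Critical value for a two-sided test at α = 0.1: z_{α/2} = 1.645.
Power = Φ(δ − 1.645) + Φ(−δ − 1.645) = Φ(0.771) + Φ(-4.060) = 0.7796 + 0.0000 = 0.7796.

Power ≈ 0.780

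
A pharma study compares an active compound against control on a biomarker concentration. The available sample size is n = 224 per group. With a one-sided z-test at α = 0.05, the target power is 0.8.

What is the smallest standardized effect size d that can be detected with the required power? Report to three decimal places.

d ≈ 0.235

Required noncentrality: δ = z_{0.05} + z_{0.20} = 1.645 + 0.842 = 2.486.
δ = d·√(n/2) ⇒ d = δ/√(n/2) = 2.486/√(224/2) = 0.2349.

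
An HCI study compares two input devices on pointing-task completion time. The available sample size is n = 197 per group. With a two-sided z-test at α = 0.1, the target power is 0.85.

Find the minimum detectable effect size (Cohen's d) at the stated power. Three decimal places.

d ≈ 0.270

Required noncentrality: δ = z_{0.05} + z_{0.15} = 1.645 + 1.036 = 2.681.
(The second rejection-region term Φ(−δ − z_{α/2}) is negligible and dropped.)
δ = d·√(n/2) ⇒ d = δ/√(n/2) = 2.681/√(197/2) = 0.2702.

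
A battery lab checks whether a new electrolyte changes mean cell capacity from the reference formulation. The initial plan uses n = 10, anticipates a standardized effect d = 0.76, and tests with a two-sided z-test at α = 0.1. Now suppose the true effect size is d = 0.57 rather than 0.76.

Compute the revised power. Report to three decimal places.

With d = 0.57: δ = d·√n = 0.57 × √10 = 1.8025. Critical value z_{0.05} = 1.645.
Revised power = Φ(δ − 1.645) + Φ(−δ − 1.645) = Φ(0.158) + Φ(-3.447) = 0.5626 + 0.0003 = 0.5629.

Power ≈ 0.563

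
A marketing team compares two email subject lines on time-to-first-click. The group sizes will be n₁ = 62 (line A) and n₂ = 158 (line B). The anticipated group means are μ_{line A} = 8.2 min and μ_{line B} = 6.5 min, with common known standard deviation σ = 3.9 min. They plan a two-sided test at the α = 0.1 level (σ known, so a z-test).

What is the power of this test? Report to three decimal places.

Standardized effect: d = |μ_{line A} − μ_{line B}| / σ = |8.2 − 6.5| / 3.9 = 0.4359
Noncentrality parameter: δ = d / √(1/n₁ + 1/n₂) = 0.4359 / √(1/62 + 1/158) = 2.9087
Critical value for a two-sided test at α = 0.1: z_{α/2} = 1.645.
Power = Φ(δ − 1.645) + Φ(−δ − 1.645) = Φ(1.264) + Φ(-4.554) = 0.8969 + 0.0000 = 0.8969.

Power ≈ 0.897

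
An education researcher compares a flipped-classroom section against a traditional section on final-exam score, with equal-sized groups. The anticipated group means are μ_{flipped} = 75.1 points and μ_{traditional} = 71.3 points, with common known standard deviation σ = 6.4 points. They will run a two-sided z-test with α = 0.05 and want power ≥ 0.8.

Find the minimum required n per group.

n = 45 per group

Standardized effect: d = |μ_{flipped} − μ_{traditional}| / σ = |75.1 − 71.3| / 6.4 = 0.5937
For power 0.8 need Φ(δ − z_{0.025}) = 0.8, so δ = z_{0.025} + z_{0.20} = 1.960 + 0.842 = 2.802.
(Ignoring the negligible lower-tail rejection probability gives the usual closed-form inversion.)
δ = d·√(n/2) ⇒ n = 2(δ/d)² = 2 × (2.802 / 0.5937)² = 44.53.
Rounding up, n = 45 per group.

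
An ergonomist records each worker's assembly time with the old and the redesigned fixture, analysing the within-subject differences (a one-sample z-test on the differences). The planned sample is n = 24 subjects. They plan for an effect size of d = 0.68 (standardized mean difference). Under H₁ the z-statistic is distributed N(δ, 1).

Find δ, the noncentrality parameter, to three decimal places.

The noncentrality parameter scales effect size by the design's sample-size factor: δ = d·√n = 0.68 × √24 = 3.3313

δ ≈ 3.331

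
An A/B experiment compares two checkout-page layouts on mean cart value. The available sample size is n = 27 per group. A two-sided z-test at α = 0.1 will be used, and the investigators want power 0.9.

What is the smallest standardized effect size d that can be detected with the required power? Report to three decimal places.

Need Φ(δ − 1.645) = 0.9, so δ = 1.645 + 1.282 = 2.926.
(The second rejection-region term Φ(−δ − z_{α/2}) is negligible and dropped.)
δ = d·√(n/2) ⇒ d = δ/√(n/2) = 2.926/√(27/2) = 0.7965.

d ≈ 0.796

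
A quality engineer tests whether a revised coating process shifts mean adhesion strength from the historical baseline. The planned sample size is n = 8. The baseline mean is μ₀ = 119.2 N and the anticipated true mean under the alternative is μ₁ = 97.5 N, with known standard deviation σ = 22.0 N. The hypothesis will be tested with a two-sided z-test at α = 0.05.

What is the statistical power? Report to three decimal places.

Standardized effect: d = |μ₁ − μ₀| / σ = |97.5 − 119.2| / 22.0 = 0.9864
Noncentrality parameter: δ = d·√n = 0.9864 × √8 = 2.7899
Critical value for a two-sided test at α = 0.05: z_{α/2} = 1.960.
Power = Φ(δ − 1.960) + Φ(−δ − 1.960) = Φ(0.830) + Φ(-4.750) = 0.7967 + 0.0000 = 0.7967.

Power ≈ 0.797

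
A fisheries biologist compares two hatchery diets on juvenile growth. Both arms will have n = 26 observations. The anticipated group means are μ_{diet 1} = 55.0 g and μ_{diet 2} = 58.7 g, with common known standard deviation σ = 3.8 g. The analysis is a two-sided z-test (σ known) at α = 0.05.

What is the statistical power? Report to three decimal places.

Power ≈ 0.940

Standardized effect: d = |μ_{diet 1} − μ_{diet 2}| / σ = |55.0 − 58.7| / 3.8 = 0.9737
Noncentrality parameter: δ = d·√(n/2) = 0.9737 × √(26/2) = 3.5107
Critical value for a two-sided test at α = 0.05: z_{α/2} = 1.960.
Power = Φ(δ − 1.960) + Φ(−δ − 1.960) = Φ(1.551) + Φ(-5.471) = 0.9395 + 0.0000 = 0.9395.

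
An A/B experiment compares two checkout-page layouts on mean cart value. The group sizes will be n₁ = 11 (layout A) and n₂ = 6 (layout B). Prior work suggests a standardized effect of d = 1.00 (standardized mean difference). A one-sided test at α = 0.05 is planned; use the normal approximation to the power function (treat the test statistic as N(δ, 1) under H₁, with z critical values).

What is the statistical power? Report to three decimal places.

Noncentrality parameter: δ = d / √(1/n₁ + 1/n₂) = 1.00 / √(1/11 + 1/6) = 1.9704
One-sided α = 0.05 → critical value z_{0.05} = 1.645.
Power = P(Z > 1.645 − δ) = Φ(0.326) = 0.6276.

Power ≈ 0.628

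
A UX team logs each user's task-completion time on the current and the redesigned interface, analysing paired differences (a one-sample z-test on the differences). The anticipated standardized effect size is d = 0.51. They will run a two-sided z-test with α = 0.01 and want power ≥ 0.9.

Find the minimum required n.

For power 0.9 need Φ(δ − z_{0.005}) = 0.9, so δ = z_{0.005} + z_{0.10} = 2.576 + 1.282 = 3.857.
(For δ > 0 the lower-tail rejection region contributes negligibly to power, so the one-term inversion is standard.)
δ = d·√n ⇒ n = (δ/d)² = (3.857 / 0.51)² = 57.21.
Rounding up, n = 58.

n = 58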